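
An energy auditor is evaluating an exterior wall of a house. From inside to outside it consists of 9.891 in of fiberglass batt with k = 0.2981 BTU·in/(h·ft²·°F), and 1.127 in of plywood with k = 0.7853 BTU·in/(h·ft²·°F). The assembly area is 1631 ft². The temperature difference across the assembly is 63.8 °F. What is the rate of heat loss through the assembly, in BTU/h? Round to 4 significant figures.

9.891/0.2981 = 33.18
1.127/0.7853 = 1.4351
R_total = 33.18 + 1.4351 = 34.615 ft²·°F·h/BTU
Q = A·ΔT/R = 1631 × 63.8 / 34.615 = 3006.1 BTU/h

3006 BTU/h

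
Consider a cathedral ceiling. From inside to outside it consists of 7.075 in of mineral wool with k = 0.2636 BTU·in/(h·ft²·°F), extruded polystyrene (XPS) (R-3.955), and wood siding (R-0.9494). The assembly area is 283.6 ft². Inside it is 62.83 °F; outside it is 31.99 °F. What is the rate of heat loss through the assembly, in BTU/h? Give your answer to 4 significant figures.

275.5 BTU/h

7.075/0.2636 = 26.84
R_total = 26.84 + 3.955 + 0.9494 = 31.744 ft²·°F·h/BTU
Q = A·ΔT/R = 283.6 × (62.83 − 31.99) / 31.744 = 275.52 BTU/h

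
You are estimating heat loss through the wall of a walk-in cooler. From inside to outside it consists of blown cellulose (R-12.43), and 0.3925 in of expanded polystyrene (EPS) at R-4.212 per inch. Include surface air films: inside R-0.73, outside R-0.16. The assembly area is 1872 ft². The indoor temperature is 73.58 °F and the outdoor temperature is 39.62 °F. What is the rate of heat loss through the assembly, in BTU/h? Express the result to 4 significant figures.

4246 BTU/h

0.3925 × 4.212 = 1.6532
R_total = 0.73 + 12.43 + 1.6532 + 0.16 = 14.973 ft²·°F·h/BTU
Q = A·ΔT/R = 1872 × (73.58 − 39.62) / 14.973 = 4245.8 BTU/h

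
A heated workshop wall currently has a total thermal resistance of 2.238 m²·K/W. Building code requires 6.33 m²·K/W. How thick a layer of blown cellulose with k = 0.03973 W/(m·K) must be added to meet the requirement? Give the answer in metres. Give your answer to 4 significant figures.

0.1626 m

ΔR = 6.33 − 2.238 = 4.092 m²·K/W
L = ΔR × k = 4.092 × 0.03973 = 0.16258 m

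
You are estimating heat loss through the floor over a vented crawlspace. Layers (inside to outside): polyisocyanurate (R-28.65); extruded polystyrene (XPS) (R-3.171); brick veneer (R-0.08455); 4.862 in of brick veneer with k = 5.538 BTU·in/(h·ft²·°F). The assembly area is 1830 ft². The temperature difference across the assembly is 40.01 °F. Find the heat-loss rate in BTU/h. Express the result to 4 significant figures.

4.862/5.538 = 0.87793
R_total = 28.65 + 3.171 + 0.08455 + 0.87793 = 32.783 ft²·°F·h/BTU
Q = A·ΔT/R = 1830 × 40.01 / 32.783 = 2233.4 BTU/h

2233 BTU/h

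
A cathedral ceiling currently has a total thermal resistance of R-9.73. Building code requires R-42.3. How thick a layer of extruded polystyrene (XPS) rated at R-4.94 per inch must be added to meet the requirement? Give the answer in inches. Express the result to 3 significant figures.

6.59 in

ΔR = 42.3 − 9.73 = 32.57 ft²·°F·h/BTU
L = ΔR / (R/in) = 32.57/4.94 = 6.593 in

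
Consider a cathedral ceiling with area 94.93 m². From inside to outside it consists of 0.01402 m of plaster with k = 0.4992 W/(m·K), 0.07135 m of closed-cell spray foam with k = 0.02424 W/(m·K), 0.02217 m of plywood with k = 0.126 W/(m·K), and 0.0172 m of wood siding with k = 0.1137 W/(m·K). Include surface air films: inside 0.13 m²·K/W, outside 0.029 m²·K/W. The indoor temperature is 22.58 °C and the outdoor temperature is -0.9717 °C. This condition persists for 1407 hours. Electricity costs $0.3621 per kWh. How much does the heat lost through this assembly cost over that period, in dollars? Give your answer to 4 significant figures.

329.4 dollars

0.01402/0.4992 = 0.028085
0.07135/0.02424 = 2.9435
0.02217/0.126 = 0.17595
0.0172/0.1137 = 0.15128
R_total = 0.13 + 0.028085 + 2.9435 + 0.17595 + 0.15128 + 0.029 = 3.4578 m²·K/W
Q = 94.93 × (22.58 − (-0.9717)) / 3.4578 = 646.59 W
E = 646.59 W × 1407 h / 1000 = 909.75 kWh
Cost = 909.75 × 0.3621 = $329.42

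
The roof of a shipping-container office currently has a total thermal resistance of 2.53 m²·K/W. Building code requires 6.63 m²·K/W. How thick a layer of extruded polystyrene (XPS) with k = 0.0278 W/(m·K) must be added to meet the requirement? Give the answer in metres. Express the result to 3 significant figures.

ΔR = 6.63 − 2.53 = 4.1 m²·K/W
L = ΔR × k = 4.1 × 0.0278 = 0.114 m

0.114 m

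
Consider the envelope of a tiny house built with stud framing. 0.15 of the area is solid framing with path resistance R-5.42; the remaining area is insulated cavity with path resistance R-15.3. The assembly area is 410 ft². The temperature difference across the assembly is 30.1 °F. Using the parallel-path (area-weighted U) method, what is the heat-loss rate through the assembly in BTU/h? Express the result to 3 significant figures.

U_eff = 0.85/15.3 + 0.15/5.42 = 0.05556 + 0.02768 = 0.08323
R_eff = 1/U_eff = 12.01 ft²·°F·h/BTU
Q = 410 × 30.1 / 12.01 = 1027 BTU/h

1030 BTU/h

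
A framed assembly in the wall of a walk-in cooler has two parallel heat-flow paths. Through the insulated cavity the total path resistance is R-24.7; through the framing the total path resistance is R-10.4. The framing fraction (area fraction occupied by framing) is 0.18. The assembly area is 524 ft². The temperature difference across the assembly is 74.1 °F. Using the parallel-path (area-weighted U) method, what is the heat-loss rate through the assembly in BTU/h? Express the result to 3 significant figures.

U_eff = 0.82/24.7 + 0.18/10.4 = 0.0332 + 0.01731 = 0.05051
R_eff = 1/U_eff = 19.8 ft²·°F·h/BTU
Q = 524 × 74.1 / 19.8 = 1961 BTU/h

1960 BTU/h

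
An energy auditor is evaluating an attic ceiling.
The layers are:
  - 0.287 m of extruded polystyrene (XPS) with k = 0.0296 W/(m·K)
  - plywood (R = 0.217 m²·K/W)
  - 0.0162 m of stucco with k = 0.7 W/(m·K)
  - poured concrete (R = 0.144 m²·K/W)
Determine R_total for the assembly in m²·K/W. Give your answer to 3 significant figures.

0.287/0.0296 = 9.696
0.0162/0.7 = 0.02314
R_total = 9.696 + 0.217 + 0.02314 + 0.144 = 10.08 m²·K/W

10.1 m²·K/W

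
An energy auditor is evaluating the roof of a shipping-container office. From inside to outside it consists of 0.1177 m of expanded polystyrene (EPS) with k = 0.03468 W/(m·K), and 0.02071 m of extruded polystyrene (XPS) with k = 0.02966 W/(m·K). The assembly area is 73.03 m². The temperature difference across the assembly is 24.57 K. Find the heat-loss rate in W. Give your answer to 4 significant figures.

0.1177/0.03468 = 3.3939
0.02071/0.02966 = 0.69825
R_total = 3.3939 + 0.69825 = 4.0921 m²·K/W
Q = A·ΔT/R = 73.03 × 24.57 / 4.0921 = 438.49 W

438.5 W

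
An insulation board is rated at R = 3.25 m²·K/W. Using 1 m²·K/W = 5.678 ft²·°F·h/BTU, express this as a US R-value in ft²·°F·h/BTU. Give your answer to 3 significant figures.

18.5 ft²·°F·h/BTU

R_US = 3.25 × 5.678 = 18.45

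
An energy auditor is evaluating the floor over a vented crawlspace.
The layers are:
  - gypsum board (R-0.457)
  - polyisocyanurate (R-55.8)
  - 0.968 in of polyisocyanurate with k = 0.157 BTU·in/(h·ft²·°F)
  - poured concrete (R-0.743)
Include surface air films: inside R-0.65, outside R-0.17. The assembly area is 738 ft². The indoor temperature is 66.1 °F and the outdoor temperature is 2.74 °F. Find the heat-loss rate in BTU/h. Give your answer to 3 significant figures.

731 BTU/h

0.968/0.157 = 6.166
R_total = 0.65 + 0.457 + 55.8 + 6.166 + 0.743 + 0.17 = 63.99 ft²·°F·h/BTU
Q = A·ΔT/R = 738 × (66.1 − 2.74) / 63.99 = 730.8 BTU/h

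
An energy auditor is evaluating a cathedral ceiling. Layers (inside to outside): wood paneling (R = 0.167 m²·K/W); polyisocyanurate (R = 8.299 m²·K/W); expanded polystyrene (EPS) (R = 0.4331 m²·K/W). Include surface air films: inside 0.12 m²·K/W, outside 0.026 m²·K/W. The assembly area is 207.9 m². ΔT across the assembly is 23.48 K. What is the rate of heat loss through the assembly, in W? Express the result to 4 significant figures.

R_total = 0.12 + 0.167 + 8.299 + 0.4331 + 0.026 = 9.0451 m²·K/W
Q = A·ΔT/R = 207.9 × 23.48 / 9.0451 = 539.68 W

539.7 W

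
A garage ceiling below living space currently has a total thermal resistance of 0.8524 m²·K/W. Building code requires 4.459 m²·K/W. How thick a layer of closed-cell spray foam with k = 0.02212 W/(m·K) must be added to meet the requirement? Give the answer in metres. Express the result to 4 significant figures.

ΔR = 4.459 − 0.8524 = 3.6066 m²·K/W
L = ΔR × k = 3.6066 × 0.02212 = 0.079778 m

0.07978 m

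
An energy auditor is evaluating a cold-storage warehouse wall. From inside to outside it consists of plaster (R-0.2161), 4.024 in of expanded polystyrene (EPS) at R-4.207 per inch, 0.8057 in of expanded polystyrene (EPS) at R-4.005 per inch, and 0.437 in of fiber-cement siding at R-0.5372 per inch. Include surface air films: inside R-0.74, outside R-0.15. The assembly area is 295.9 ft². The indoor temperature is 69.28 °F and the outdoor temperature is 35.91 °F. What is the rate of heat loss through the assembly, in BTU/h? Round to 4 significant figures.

4.024 × 4.207 = 16.929
0.8057 × 4.005 = 3.2268
0.437 × 0.5372 = 0.23476
R_total = 0.74 + 0.2161 + 16.929 + 3.2268 + 0.23476 + 0.15 = 21.497 ft²·°F·h/BTU
Q = A·ΔT/R = 295.9 × (69.28 − 35.91) / 21.497 = 459.34 BTU/h

459.3 BTU/h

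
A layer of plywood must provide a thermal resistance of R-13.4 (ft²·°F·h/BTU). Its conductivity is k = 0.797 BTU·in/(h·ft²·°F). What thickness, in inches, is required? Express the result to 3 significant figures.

10.7 in

L = R × k = 13.4 × 0.797 = 10.68 in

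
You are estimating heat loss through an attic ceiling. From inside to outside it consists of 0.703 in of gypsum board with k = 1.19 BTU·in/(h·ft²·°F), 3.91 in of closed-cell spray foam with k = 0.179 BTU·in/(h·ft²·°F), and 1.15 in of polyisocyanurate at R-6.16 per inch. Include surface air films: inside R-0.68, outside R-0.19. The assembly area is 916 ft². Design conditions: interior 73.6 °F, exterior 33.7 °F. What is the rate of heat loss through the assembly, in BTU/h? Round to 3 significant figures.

1200 BTU/h

0.703/1.19 = 0.5908
3.91/0.179 = 21.84
1.15 × 6.16 = 7.084
R_total = 0.68 + 0.5908 + 21.84 + 7.084 + 0.19 = 30.39 ft²·°F·h/BTU
Q = A·ΔT/R = 916 × (73.6 − 33.7) / 30.39 = 1203 BTU/h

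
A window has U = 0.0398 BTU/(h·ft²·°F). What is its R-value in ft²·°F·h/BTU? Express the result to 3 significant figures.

R = 1/U = 1/0.0398 = 25.13

25.1 ft²·°F·h/BTU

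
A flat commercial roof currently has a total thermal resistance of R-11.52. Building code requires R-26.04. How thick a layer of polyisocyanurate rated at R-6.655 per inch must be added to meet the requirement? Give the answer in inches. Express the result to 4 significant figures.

2.182 in

ΔR = 26.04 − 11.52 = 14.52 ft²·°F·h/BTU
L = ΔR / (R/in) = 14.52/6.655 = 2.1818 in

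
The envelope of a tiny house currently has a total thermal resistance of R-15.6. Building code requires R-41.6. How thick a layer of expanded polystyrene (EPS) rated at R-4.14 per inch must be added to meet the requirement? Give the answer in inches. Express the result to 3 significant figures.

6.28 in

ΔR = 41.6 − 15.6 = 26 ft²·°F·h/BTU
L = ΔR / (R/in) = 26/4.14 = 6.28 in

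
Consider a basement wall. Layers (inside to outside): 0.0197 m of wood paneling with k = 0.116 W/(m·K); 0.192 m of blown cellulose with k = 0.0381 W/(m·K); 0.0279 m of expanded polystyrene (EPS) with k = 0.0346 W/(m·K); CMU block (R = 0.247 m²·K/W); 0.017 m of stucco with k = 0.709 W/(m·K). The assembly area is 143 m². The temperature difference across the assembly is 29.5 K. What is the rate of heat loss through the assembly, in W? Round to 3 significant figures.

0.0197/0.116 = 0.1698
0.192/0.0381 = 5.039
0.0279/0.0346 = 0.8064
0.017/0.709 = 0.02398
R_total = 0.1698 + 5.039 + 0.8064 + 0.247 + 0.02398 = 6.287 m²·K/W
Q = A·ΔT/R = 143 × 29.5 / 6.287 = 671 W

671 W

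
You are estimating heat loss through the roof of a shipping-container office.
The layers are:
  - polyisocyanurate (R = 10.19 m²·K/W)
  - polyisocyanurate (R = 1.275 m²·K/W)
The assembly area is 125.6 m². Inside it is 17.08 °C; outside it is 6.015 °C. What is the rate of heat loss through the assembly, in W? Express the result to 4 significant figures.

121.2 W

R_total = 10.19 + 1.275 = 11.465 m²·K/W
Q = A·ΔT/R = 125.6 × (17.08 − 6.015) / 11.465 = 121.22 W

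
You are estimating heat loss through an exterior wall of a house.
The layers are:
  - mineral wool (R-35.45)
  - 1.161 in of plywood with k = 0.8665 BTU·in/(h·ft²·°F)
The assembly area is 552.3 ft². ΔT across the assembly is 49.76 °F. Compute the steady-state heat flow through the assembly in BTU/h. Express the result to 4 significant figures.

1.161/0.8665 = 1.3399
R_total = 35.45 + 1.3399 = 36.79 ft²·°F·h/BTU
Q = A·ΔT/R = 552.3 × 49.76 / 36.79 = 747.01 BTU/h

747.0 BTU/h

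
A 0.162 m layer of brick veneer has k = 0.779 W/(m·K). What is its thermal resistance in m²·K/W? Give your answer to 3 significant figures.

0.208 m²·K/W

R = L/k = 0.162/0.779 = 0.208 m²·K/W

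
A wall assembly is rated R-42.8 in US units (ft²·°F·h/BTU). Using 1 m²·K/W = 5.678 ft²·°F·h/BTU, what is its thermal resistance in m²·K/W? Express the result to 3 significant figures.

R_SI = 42.8/5.678 = 7.538

7.54 m²·K/W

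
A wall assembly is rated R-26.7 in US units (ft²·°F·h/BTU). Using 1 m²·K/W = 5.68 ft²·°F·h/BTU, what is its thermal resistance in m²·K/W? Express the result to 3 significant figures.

R_SI = 26.7/5.68 = 4.701

4.70 m²·K/W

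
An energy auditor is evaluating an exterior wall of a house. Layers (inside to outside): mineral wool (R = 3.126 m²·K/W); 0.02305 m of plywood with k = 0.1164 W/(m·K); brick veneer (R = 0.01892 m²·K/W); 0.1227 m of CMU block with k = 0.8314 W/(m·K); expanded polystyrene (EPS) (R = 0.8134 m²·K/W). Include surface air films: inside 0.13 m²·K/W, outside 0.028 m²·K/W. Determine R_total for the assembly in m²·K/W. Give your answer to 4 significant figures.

4.462 m²·K/W

0.02305/0.1164 = 0.19802
0.1227/0.8314 = 0.14758
R_total = 0.13 + 3.126 + 0.19802 + 0.01892 + 0.14758 + 0.8134 + 0.028 = 4.4619 m²·K/W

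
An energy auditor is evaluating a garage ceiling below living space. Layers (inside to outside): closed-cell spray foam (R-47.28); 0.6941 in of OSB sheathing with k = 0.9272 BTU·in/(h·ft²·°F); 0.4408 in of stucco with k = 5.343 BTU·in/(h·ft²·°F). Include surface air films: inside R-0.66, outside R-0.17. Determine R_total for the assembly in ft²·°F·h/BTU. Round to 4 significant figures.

0.6941/0.9272 = 0.7486
0.4408/5.343 = 0.0825
R_total = 0.66 + 47.28 + 0.7486 + 0.0825 + 0.17 = 48.941 ft²·°F·h/BTU

48.94 ft²·°F·h/BTU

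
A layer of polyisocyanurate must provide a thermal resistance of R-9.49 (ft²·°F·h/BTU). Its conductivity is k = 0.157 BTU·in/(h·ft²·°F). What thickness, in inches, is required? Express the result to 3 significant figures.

L = R × k = 9.49 × 0.157 = 1.49 in

1.49 in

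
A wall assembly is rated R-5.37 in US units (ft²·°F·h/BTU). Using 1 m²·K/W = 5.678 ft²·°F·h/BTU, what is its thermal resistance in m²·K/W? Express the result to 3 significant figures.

0.946 m²·K/W

R_SI = 5.37/5.678 = 0.9458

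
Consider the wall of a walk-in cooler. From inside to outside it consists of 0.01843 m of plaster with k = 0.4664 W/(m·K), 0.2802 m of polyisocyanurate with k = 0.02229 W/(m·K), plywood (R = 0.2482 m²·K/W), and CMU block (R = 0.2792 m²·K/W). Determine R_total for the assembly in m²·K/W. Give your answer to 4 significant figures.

13.14 m²·K/W

0.01843/0.4664 = 0.039515
0.2802/0.02229 = 12.571
R_total = 0.039515 + 12.571 + 0.2482 + 0.2792 = 13.138 m²·K/W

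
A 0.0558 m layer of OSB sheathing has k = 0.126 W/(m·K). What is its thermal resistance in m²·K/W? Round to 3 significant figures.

R = L/k = 0.0558/0.126 = 0.4429 m²·K/W

0.443 m²·K/W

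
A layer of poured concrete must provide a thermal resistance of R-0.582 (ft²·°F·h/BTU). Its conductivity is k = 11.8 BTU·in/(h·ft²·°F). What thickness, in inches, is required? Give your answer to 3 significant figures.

L = R × k = 0.582 × 11.8 = 6.868 in

6.87 in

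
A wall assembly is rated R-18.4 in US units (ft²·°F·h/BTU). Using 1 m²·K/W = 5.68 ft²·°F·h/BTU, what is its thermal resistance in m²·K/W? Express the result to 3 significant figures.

3.24 m²·K/W

R_SI = 18.4/5.68 = 3.239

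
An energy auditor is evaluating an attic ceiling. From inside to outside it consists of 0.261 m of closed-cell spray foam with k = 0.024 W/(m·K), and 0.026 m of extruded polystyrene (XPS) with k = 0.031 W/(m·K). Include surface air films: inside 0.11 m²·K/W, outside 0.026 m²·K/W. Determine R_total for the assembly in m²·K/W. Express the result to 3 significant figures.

11.8 m²·K/W

0.261/0.024 = 10.88
0.026/0.031 = 0.8387
R_total = 0.11 + 10.88 + 0.8387 + 0.026 = 11.85 m²·K/W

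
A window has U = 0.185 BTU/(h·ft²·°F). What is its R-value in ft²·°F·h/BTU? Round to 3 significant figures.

R = 1/U = 1/0.185 = 5.405

5.41 ft²·°F·h/BTU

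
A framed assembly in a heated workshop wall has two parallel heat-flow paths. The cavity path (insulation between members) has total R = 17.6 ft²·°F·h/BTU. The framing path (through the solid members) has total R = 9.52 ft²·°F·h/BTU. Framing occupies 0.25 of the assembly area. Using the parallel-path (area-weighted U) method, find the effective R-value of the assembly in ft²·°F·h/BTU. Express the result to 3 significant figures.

14.5 ft²·°F·h/BTU

U_eff = 0.75/17.6 + 0.25/9.52 = 0.04261 + 0.02626 = 0.06887
R_eff = 1/U_eff = 14.52 ft²·°F·h/BTU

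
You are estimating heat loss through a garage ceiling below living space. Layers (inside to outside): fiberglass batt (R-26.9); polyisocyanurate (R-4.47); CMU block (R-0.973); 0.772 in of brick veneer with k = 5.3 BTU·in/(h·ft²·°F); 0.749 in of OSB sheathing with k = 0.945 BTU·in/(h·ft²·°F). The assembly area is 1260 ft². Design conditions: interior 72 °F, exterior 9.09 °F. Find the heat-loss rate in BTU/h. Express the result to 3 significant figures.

2380 BTU/h

0.772/5.3 = 0.1457
0.749/0.945 = 0.7926
R_total = 26.9 + 4.47 + 0.973 + 0.1457 + 0.7926 = 33.28 ft²·°F·h/BTU
Q = A·ΔT/R = 1260 × (72 − 9.09) / 33.28 = 2382 BTU/h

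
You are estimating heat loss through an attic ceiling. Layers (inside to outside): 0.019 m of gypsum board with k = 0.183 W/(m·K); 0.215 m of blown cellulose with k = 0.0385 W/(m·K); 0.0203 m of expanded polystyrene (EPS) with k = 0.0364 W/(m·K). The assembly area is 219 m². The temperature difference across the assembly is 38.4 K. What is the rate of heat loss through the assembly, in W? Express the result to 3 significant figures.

1350 W

0.019/0.183 = 0.1038
0.215/0.0385 = 5.584
0.0203/0.0364 = 0.5577
R_total = 0.1038 + 5.584 + 0.5577 = 6.246 m²·K/W
Q = A·ΔT/R = 219 × 38.4 / 6.246 = 1346 W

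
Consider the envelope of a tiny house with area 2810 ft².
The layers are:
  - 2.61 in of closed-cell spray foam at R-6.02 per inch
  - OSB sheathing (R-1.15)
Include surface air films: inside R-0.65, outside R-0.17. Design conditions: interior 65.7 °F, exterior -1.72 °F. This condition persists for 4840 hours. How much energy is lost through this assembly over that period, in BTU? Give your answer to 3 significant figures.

51900000 BTU

2.61 × 6.02 = 15.71
R_total = 0.65 + 15.71 + 1.15 + 0.17 = 17.68 ft²·°F·h/BTU
Q = 2810 × (65.7 − (-1.72)) / 17.68 = 10710 BTU/h
E = 10710 × 4840 = 51860000 BTU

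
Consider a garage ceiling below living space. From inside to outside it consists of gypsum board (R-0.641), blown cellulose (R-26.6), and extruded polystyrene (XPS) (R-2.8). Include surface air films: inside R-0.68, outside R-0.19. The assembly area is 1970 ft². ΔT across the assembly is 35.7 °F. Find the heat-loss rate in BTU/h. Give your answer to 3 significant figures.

R_total = 0.68 + 0.641 + 26.6 + 2.8 + 0.19 = 30.91 ft²·°F·h/BTU
Q = A·ΔT/R = 1970 × 35.7 / 30.91 = 2275 BTU/h

2280 BTU/h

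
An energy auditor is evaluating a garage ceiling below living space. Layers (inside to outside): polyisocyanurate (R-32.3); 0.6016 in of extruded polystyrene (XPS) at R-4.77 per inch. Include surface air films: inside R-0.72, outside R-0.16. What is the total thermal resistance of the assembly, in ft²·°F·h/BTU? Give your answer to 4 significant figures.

0.6016 × 4.77 = 2.8696
R_total = 0.72 + 32.3 + 2.8696 + 0.16 = 36.05 ft²·°F·h/BTU

36.05 ft²·°F·h/BTU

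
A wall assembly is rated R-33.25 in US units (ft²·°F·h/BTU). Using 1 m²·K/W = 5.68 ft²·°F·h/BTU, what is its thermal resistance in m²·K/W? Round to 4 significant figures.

R_SI = 33.25/5.68 = 5.8539

5.854 m²·K/W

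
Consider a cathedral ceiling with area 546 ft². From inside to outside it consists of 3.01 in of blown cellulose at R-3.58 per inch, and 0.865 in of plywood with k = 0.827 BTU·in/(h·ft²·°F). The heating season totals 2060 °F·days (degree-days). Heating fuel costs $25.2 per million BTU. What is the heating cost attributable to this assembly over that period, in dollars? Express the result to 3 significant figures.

57.5 dollars

3.01 × 3.58 = 10.78
0.865/0.827 = 1.046
R_total = 10.78 + 1.046 = 11.82 ft²·°F·h/BTU
E = A × HDD × 24 / R = 546 × 2060 × 24 / 11.82 = 2283000 BTU
Cost = 2283000/10⁶ × 25.2 = $57.54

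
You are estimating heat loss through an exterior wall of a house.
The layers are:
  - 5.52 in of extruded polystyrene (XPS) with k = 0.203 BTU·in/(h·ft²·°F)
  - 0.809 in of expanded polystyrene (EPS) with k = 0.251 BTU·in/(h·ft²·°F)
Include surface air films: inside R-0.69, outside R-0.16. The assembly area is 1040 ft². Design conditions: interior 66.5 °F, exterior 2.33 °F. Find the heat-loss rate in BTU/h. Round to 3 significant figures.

2130 BTU/h

5.52/0.203 = 27.19
0.809/0.251 = 3.223
R_total = 0.69 + 27.19 + 3.223 + 0.16 = 31.27 ft²·°F·h/BTU
Q = A·ΔT/R = 1040 × (66.5 − 2.33) / 31.27 = 2135 BTU/h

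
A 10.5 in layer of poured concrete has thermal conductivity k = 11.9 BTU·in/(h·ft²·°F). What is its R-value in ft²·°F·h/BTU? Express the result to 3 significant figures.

R = L/k = 10.5/11.9 = 0.8824 ft²·°F·h/BTU

0.882 ft²·°F·h/BTU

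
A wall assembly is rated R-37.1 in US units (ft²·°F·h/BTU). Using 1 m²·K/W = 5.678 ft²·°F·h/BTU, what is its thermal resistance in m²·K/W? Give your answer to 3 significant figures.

R_SI = 37.1/5.678 = 6.534

6.53 m²·K/W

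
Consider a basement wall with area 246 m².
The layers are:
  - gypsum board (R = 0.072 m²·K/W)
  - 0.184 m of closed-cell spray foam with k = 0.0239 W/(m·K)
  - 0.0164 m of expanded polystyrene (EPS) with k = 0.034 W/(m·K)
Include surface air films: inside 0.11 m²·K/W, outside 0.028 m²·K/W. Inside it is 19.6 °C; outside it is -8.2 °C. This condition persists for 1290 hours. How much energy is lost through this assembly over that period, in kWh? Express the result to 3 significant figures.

1050 kWh

0.184/0.0239 = 7.699
0.0164/0.034 = 0.4824
R_total = 0.11 + 0.072 + 7.699 + 0.4824 + 0.028 = 8.391 m²·K/W
Q = 246 × (19.6 − (-8.2)) / 8.391 = 815 W
E = 815 W × 1290 h / 1000 = 1051 kWh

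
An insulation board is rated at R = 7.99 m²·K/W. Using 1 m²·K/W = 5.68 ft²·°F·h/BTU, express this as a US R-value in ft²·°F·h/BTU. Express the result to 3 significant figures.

45.4 ft²·°F·h/BTU

R_US = 7.99 × 5.68 = 45.38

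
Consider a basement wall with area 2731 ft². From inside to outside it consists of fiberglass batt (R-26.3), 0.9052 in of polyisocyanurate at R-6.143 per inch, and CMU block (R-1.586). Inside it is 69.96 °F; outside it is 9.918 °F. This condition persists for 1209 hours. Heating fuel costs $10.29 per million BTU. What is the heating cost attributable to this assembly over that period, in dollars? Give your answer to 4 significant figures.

0.9052 × 6.143 = 5.5606
R_total = 26.3 + 5.5606 + 1.586 = 33.447 ft²·°F·h/BTU
Q = 2731 × (69.96 − 9.918) / 33.447 = 4902.6 BTU/h
E = 4902.6 × 1209 = 5927200 BTU
Cost = 5927200/10⁶ × 10.29 = $60.991

60.99 dollars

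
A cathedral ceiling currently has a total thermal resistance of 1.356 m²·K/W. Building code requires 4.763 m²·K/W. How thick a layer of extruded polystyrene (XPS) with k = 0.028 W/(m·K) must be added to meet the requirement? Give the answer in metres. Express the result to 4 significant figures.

0.09540 m

ΔR = 4.763 − 1.356 = 3.407 m²·K/W
L = ΔR × k = 3.407 × 0.028 = 0.095396 m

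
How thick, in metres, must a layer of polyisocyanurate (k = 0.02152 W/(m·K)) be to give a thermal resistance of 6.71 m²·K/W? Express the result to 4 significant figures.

L = R·k = 6.71 × 0.02152 = 0.1444 m

0.1444 m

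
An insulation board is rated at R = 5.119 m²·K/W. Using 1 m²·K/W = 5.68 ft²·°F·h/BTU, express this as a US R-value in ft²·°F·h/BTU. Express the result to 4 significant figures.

R_US = 5.119 × 5.68 = 29.076

29.08 ft²·°F·h/BTU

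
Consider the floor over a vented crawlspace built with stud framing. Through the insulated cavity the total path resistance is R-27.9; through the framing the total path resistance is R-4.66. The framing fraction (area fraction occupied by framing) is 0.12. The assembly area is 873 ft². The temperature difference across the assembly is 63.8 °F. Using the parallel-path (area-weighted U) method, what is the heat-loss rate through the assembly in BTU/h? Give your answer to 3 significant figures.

U_eff = 0.88/27.9 + 0.12/4.66 = 0.03154 + 0.02575 = 0.05729
R_eff = 1/U_eff = 17.45 ft²·°F·h/BTU
Q = 873 × 63.8 / 17.45 = 3191 BTU/h

3190 BTU/h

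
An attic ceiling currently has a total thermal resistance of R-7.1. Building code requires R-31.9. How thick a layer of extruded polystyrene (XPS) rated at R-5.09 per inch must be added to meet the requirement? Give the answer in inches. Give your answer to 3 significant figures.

ΔR = 31.9 − 7.1 = 24.8 ft²·°F·h/BTU
L = ΔR / (R/in) = 24.8/5.09 = 4.872 in

4.87 in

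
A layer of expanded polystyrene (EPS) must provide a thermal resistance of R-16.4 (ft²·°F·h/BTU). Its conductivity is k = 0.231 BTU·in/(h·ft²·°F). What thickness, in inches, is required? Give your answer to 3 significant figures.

L = R × k = 16.4 × 0.231 = 3.788 in

3.79 in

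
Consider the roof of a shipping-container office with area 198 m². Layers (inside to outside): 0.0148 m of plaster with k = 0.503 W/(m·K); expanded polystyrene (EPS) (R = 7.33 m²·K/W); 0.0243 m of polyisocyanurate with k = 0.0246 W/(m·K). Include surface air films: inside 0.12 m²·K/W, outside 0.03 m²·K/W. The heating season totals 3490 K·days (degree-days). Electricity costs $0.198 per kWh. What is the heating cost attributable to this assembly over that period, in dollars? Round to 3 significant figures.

0.0148/0.503 = 0.02942
0.0243/0.0246 = 0.9878
R_total = 0.12 + 0.02942 + 7.33 + 0.9878 + 0.03 = 8.497 m²·K/W
E = A × HDD × 24 / R / 1000 = 198 × 3490 × 24 / 8.497 / 1000 = 1952 kWh
Cost = 1952 × 0.198 = $386.4

386 dollars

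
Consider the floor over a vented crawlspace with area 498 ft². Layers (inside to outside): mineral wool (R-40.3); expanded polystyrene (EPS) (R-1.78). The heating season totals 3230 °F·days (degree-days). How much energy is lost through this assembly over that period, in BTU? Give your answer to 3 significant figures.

R_total = 40.3 + 1.78 = 42.08 ft²·°F·h/BTU
E = A × HDD × 24 / R = 498 × 3230 × 24 / 42.08 = 917400 BTU

917000 BTU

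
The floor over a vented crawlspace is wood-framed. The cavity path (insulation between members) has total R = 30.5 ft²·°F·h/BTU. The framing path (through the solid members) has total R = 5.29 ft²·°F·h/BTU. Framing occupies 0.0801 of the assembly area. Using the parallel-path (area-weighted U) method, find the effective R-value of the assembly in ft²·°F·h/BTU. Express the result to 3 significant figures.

22.1 ft²·°F·h/BTU

U_eff = 0.9199/30.5 + 0.0801/5.29 = 0.03016 + 0.01514 = 0.0453
R_eff = 1/U_eff = 22.07 ft²·°F·h/BTU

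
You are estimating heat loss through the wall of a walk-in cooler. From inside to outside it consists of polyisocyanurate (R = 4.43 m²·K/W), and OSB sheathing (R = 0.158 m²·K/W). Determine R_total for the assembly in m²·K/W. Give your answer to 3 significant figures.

R_total = 4.43 + 0.158 = 4.588 m²·K/W

4.59 m²·K/W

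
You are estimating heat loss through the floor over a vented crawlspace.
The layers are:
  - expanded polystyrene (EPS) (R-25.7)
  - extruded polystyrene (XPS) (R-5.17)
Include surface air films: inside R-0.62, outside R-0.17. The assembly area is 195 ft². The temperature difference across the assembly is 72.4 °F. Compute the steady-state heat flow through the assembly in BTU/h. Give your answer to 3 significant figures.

R_total = 0.62 + 25.7 + 5.17 + 0.17 = 31.66 ft²·°F·h/BTU
Q = A·ΔT/R = 195 × 72.4 / 31.66 = 445.9 BTU/h

446 BTU/h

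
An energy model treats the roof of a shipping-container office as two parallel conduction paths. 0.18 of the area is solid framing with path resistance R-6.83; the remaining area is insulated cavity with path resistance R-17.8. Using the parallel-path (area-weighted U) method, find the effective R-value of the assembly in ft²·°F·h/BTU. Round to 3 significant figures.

13.8 ft²·°F·h/BTU

U_eff = 0.82/17.8 + 0.18/6.83 = 0.04607 + 0.02635 = 0.07242
R_eff = 1/U_eff = 13.81 ft²·°F·h/BTU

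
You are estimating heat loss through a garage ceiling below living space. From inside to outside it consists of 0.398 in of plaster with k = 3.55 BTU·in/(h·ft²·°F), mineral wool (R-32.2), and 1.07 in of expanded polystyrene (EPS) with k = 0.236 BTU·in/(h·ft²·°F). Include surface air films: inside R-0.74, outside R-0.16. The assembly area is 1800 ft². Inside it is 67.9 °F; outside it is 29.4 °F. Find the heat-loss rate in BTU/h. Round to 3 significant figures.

1840 BTU/h

0.398/3.55 = 0.1121
1.07/0.236 = 4.534
R_total = 0.74 + 0.1121 + 32.2 + 4.534 + 0.16 = 37.75 ft²·°F·h/BTU
Q = A·ΔT/R = 1800 × (67.9 − 29.4) / 37.75 = 1836 BTU/h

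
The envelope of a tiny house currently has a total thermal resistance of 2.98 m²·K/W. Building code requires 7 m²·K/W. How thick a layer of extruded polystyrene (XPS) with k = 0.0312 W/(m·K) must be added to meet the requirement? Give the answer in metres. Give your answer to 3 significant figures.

0.125 m

ΔR = 7 − 2.98 = 4.02 m²·K/W
L = ΔR × k = 4.02 × 0.0312 = 0.1254 m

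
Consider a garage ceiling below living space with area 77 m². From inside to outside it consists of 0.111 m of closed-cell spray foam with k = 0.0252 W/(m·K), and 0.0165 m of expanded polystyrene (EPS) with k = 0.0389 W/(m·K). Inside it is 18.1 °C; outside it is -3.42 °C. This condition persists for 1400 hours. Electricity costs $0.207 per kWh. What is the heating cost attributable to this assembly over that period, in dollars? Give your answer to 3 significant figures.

0.111/0.0252 = 4.405
0.0165/0.0389 = 0.4242
R_total = 4.405 + 0.4242 = 4.829 m²·K/W
Q = 77 × (18.1 − (-3.42)) / 4.829 = 343.1 W
E = 343.1 W × 1400 h / 1000 = 480.4 kWh
Cost = 480.4 × 0.207 = $99.44

99.4 dollars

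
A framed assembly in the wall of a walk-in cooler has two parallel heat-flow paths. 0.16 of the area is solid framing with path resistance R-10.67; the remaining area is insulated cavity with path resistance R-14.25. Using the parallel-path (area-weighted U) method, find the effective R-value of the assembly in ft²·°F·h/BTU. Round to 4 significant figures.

U_eff = 0.84/14.25 + 0.16/10.67 = 0.058947 + 0.014995 = 0.073943
R_eff = 1/U_eff = 13.524 ft²·°F·h/BTU

13.52 ft²·°F·h/BTU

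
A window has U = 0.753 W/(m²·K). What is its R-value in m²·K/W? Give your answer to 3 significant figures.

R = 1/U = 1/0.753 = 1.328

1.33 m²·K/W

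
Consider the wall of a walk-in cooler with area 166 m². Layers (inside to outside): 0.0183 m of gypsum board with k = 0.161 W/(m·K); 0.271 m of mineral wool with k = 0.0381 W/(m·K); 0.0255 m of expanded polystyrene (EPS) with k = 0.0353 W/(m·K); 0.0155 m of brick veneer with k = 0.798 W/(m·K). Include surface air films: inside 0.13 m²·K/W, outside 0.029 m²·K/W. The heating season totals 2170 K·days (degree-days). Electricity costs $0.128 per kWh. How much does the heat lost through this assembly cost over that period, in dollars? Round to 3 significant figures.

0.0183/0.161 = 0.1137
0.271/0.0381 = 7.113
0.0255/0.0353 = 0.7224
0.0155/0.798 = 0.01942
R_total = 0.13 + 0.1137 + 7.113 + 0.7224 + 0.01942 + 0.029 = 8.127 m²·K/W
E = A × HDD × 24 / R / 1000 = 166 × 2170 × 24 / 8.127 / 1000 = 1064 kWh
Cost = 1064 × 0.128 = $136.2

136 dollars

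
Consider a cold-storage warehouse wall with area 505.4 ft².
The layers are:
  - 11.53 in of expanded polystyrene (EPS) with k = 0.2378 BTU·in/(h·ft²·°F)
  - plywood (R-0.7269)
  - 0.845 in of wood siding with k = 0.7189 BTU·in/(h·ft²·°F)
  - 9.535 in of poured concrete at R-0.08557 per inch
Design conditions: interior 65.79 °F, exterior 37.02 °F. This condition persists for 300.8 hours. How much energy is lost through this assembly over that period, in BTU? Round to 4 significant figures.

11.53/0.2378 = 48.486
0.845/0.7189 = 1.1754
9.535 × 0.08557 = 0.81591
R_total = 48.486 + 0.7269 + 1.1754 + 0.81591 = 51.204 ft²·°F·h/BTU
Q = 505.4 × (65.79 − 37.02) / 51.204 = 283.97 BTU/h
E = 283.97 × 300.8 = 85417 BTU

85420 BTU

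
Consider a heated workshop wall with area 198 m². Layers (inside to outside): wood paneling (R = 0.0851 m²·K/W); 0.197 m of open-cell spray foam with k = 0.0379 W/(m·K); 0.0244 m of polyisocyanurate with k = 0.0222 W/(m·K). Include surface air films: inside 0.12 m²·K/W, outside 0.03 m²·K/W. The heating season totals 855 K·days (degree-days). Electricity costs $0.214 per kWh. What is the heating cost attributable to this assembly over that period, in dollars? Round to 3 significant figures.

0.197/0.0379 = 5.198
0.0244/0.0222 = 1.099
R_total = 0.12 + 0.0851 + 5.198 + 1.099 + 0.03 = 6.532 m²·K/W
E = A × HDD × 24 / R / 1000 = 198 × 855 × 24 / 6.532 / 1000 = 622 kWh
Cost = 622 × 0.214 = $133.1

133 dollars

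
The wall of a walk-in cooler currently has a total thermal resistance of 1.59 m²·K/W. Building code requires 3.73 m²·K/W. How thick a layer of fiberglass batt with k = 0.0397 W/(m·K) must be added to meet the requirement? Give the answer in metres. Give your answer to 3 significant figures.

ΔR = 3.73 − 1.59 = 2.14 m²·K/W
L = ΔR × k = 2.14 × 0.0397 = 0.08496 m

0.0850 m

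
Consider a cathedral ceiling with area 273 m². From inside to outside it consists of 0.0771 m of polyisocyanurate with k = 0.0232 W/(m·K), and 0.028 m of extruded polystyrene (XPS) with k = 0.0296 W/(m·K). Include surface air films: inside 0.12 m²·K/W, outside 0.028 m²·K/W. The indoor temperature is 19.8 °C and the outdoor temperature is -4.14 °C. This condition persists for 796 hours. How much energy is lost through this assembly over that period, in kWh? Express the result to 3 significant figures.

0.0771/0.0232 = 3.323
0.028/0.0296 = 0.9459
R_total = 0.12 + 3.323 + 0.9459 + 0.028 = 4.417 m²·K/W
Q = 273 × (19.8 − (-4.14)) / 4.417 = 1480 W
E = 1480 W × 796 h / 1000 = 1178 kWh

1180 kWh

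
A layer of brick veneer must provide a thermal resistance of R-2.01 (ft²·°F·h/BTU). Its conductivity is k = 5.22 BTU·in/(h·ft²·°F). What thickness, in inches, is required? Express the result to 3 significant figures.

10.5 in

L = R × k = 2.01 × 5.22 = 10.49 in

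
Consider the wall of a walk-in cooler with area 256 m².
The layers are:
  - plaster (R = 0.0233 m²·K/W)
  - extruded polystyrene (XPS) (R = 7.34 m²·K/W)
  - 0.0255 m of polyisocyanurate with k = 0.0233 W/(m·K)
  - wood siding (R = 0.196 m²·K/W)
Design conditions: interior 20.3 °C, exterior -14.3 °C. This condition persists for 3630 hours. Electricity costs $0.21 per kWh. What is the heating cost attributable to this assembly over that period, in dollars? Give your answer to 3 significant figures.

0.0255/0.0233 = 1.094
R_total = 0.0233 + 7.34 + 1.094 + 0.196 = 8.654 m²·K/W
Q = 256 × (20.3 − (-14.3)) / 8.654 = 1024 W
E = 1024 W × 3630 h / 1000 = 3716 kWh
Cost = 3716 × 0.21 = $780.3

780 dollars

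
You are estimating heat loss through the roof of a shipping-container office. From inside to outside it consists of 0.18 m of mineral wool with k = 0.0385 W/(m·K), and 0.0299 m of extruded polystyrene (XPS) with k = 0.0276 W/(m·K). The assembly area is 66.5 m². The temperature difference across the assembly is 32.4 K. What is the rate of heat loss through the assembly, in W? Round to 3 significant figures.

374 W

0.18/0.0385 = 4.675
0.0299/0.0276 = 1.083
R_total = 4.675 + 1.083 = 5.759 m²·K/W
Q = A·ΔT/R = 66.5 × 32.4 / 5.759 = 374.1 W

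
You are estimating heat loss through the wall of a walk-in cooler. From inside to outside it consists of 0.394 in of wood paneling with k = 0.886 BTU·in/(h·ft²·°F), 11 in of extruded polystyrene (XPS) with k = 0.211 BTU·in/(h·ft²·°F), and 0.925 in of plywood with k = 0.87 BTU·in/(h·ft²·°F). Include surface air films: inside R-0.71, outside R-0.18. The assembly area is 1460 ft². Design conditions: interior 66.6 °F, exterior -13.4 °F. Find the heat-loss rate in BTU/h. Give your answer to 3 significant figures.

0.394/0.886 = 0.4447
11/0.211 = 52.13
0.925/0.87 = 1.063
R_total = 0.71 + 0.4447 + 52.13 + 1.063 + 0.18 = 54.53 ft²·°F·h/BTU
Q = A·ΔT/R = 1460 × (66.6 − (-13.4)) / 54.53 = 2142 BTU/h

2140 BTU/h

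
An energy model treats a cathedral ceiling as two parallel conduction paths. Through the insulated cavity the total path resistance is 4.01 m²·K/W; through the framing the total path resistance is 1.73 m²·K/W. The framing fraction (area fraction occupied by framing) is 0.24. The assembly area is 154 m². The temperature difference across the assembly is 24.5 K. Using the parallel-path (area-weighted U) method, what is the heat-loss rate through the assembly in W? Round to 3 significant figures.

U_eff = 0.76/4.01 + 0.24/1.73 = 0.1895 + 0.1387 = 0.3283
R_eff = 1/U_eff = 3.046 m²·K/W
Q = 154 × 24.5 / 3.046 = 1239 W

1240 W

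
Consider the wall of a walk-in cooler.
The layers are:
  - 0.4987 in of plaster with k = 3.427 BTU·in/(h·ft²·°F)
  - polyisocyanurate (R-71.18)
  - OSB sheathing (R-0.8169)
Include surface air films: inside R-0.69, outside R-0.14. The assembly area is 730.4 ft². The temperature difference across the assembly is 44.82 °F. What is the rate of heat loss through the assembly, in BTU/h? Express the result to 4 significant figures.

448.6 BTU/h

0.4987/3.427 = 0.14552
R_total = 0.69 + 0.14552 + 71.18 + 0.8169 + 0.14 = 72.972 ft²·°F·h/BTU
Q = A·ΔT/R = 730.4 × 44.82 / 72.972 = 448.62 BTU/h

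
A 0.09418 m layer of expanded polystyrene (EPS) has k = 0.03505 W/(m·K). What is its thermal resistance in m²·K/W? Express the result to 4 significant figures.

R = L/k = 0.09418/0.03505 = 2.687 m²·K/W

2.687 m²·K/W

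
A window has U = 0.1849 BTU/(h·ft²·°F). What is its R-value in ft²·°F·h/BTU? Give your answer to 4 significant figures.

R = 1/U = 1/0.1849 = 5.4083

5.408 ft²·°F·h/BTU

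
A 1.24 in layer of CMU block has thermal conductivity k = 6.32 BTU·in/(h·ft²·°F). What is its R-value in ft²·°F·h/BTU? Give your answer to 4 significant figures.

R = L/k = 1.24/6.32 = 0.1962 ft²·°F·h/BTU

0.1962 ft²·°F·h/BTU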